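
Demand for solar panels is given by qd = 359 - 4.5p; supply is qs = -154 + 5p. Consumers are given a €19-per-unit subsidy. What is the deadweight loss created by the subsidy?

Deadweight loss = €427.5

Pre-subsidy: 359 - 4.5p = -154 + 5p gives p* = 54, q* = 116.
With the rebate, buyers effectively pay pb = ps − 19, where ps is the price sellers receive.
Demand in terms of ps becomes qd = 359 − 4.5(ps − 19) = 444.5 - 4.5ps. Setting this equal to supply: 444.5 - 4.5ps = -154 + 5ps, so ps = 63.
Buyers pay pb = 63 − 19 = 44; q' = -154 + 5·63 = 161.
The subsidy expands output by 161 − 116 = 45 past the efficient level; on those units the gap between marginal cost and willingness to pay runs from 0 up to 19.
DWL = ½ × 19 × 45 = 427.5.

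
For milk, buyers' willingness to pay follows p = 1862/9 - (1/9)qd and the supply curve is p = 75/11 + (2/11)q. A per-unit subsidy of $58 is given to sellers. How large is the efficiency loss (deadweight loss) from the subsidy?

Pre-subsidy: 1862/9 - (1/9)q = 75/11 + (2/11)q gives q* = 683 and p* = 131.
With the subsidy, sellers receive ps = pb + 58 for each unit, where pb is the price buyers pay.
On the curves, pb = 1862/9 - (1/9)q and ps = 75/11 + (2/11)q; the wedge ps − pb = 58 gives 75/11 + (2/11)q − (1862/9 - (1/9)q) = 58, so q' = 881.
Then pb = 1862/9 − (1/9)·881 = 109 and ps = 75/11 + (2/11)·881 = 167.
The subsidy expands output by 881 − 683 = 198 past the efficient level; on those units the gap between marginal cost and willingness to pay runs from 0 up to 58.
DWL = ½ × 58 × 198 = 5742.

Deadweight loss = $5742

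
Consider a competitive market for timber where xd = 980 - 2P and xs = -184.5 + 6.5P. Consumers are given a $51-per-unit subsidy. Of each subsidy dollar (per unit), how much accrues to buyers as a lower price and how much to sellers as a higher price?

Pre-subsidy: 980 - 2P = -184.5 + 6.5P gives P* = 137, x* = 706.
With the rebate, buyers effectively pay Pb = Ps − 51, where Ps is the price sellers receive.
Demand in terms of Ps becomes xd = 980 − 2(Ps − 51) = 1082 - 2Ps. Setting this equal to supply: 1082 - 2Ps = -184.5 + 6.5Ps, so Ps = 149.
Buyers pay Pb = 149 − 51 = 98; x' = -184.5 + 6.5·149 = 784.
Buyers' price falls by P* − Pb = 137 − 98 = 39; sellers' price rises by Ps − P* = 149 − 137 = 12.

Buyers gain $39 per unit; sellers gain $12 per unit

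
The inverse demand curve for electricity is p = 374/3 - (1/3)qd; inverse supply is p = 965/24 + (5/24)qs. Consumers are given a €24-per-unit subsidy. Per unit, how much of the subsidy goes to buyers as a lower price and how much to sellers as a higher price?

Pre-subsidy: 374/3 - (1/3)q = 965/24 + (5/24)q gives q* = 2027/13 and p* = 945/13.
With the rebate, buyers effectively pay pb = ps − 24, where ps is the price sellers receive.
On the curves, pb = 374/3 - (1/3)q and ps = 965/24 + (5/24)q; the wedge ps − pb = 24 gives 965/24 + (5/24)q − (374/3 - (1/3)q) = 24, so q' = 2603/13.
Then pb = 374/3 − (1/3)·(2603/13) = 753/13 and ps = 965/24 + (5/24)·(2603/13) = 1065/13.
Buyers' price falls by p* − pb = 945/13 − 753/13 = 192/13; sellers' price rises by ps − p* = 1065/13 − 945/13 = 120/13.

Buyers gain 192/13 per unit; sellers gain 120/13 per unit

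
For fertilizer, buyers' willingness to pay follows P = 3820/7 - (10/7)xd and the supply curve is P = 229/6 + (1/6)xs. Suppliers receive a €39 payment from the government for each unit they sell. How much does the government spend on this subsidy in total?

Pre-subsidy: 3820/7 - (10/7)x = 229/6 + (1/6)x gives x* = 21317/67 and P* = 6110/67.
With the subsidy, sellers receive Ps = Pb + 39 for each unit, where Pb is the price buyers pay.
On the curves, Pb = 3820/7 - (10/7)x and Ps = 229/6 + (1/6)x; the wedge Ps − Pb = 39 gives 229/6 + (1/6)x − (3820/7 - (10/7)x) = 39, so x' = 22955/67.
Then Pb = 3820/7 − (10/7)·(22955/67) = 3770/67 and Ps = 229/6 + (1/6)·(22955/67) = 6383/67.
Government outlay = subsidy × quantity = 39 × 22955/67 = 895245/67.

Government cost = 895245/67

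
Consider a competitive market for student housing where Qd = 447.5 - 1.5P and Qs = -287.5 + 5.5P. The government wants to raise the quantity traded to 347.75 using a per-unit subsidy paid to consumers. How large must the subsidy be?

At Q = 347.75, invert demand for the buyer price: Pb = (447.5 − 347.75)/1.5 = 66.5; invert supply for the seller price: Ps = (347.75 − (-287.5))/5.5 = 115.5.
The subsidy must fill the gap: s = Ps − Pb = 115.5 − 66.5 = 49.

Required subsidy s = 49 per unit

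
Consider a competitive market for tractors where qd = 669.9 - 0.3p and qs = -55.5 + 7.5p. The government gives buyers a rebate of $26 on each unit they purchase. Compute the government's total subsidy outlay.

Government cost = $16887

Pre-subsidy: 669.9 - 0.3p = -55.5 + 7.5p gives p* = 93, q* = 642.
With the rebate, buyers effectively pay pb = ps − 26, where ps is the price sellers receive.
Demand in terms of ps becomes qd = 669.9 − 0.3(ps − 26) = 677.7 - 0.3ps. Setting this equal to supply: 677.7 - 0.3ps = -55.5 + 7.5ps, so ps = 94.
Buyers pay pb = 94 − 26 = 68; q' = -55.5 + 7.5·94 = 649.5.
Government outlay = subsidy × quantity = 26 × 649.5 = 16887.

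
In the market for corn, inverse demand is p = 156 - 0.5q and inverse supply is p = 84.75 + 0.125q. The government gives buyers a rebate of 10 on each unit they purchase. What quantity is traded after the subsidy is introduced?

Pre-subsidy: 156 - 0.5q = 84.75 + 0.125q gives q* = 114 and p* = 99.
With the rebate, buyers effectively pay pb = ps − 10, where ps is the price sellers receive.
On the curves, pb = 156 - 0.5q and ps = 84.75 + 0.125q; the wedge ps − pb = 10 gives 84.75 + 0.125q − (156 - 0.5q) = 10, so q' = 130.
Then pb = 156 − 0.5·130 = 91 and ps = 84.75 + 0.125·130 = 101.

q' = 130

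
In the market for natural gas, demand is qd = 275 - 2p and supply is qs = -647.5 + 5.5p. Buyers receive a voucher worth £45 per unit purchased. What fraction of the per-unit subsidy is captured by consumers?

Pre-subsidy: 275 - 2p = -647.5 + 5.5p gives p* = 123, q* = 29.
With the rebate, buyers effectively pay pb = ps − 45, where ps is the price sellers receive.
Demand in terms of ps becomes qd = 275 − 2(ps − 45) = 365 - 2ps. Setting this equal to supply: 365 - 2ps = -647.5 + 5.5ps, so ps = 135.
Buyers pay pb = 135 − 45 = 90; q' = -647.5 + 5.5·135 = 95.
Buyers' price falls by p* − pb = 123 − 90 = 33; sellers' price rises by ps − p* = 135 − 123 = 12.
So consumers capture 33/45 = 11/15 of each unit of subsidy.

Consumer share = 11/15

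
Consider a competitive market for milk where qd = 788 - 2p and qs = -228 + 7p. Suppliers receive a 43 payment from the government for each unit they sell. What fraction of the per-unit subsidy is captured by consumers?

Pre-subsidy: 788 - 2p = -228 + 7p gives p* = 1016/9, q* = 5060/9.
With the subsidy, sellers receive ps = pb + 43 for each unit, where pb is the price buyers pay.
Supply in terms of pb becomes qs = -228 + 7(pb + 43) = 73 + 7pb. Setting this equal to demand: 788 - 2pb = 73 + 7pb, so pb = 715/9.
Sellers receive ps = 715/9 + 43 = 1102/9; q' = 788 − 2·(715/9) = 5662/9.
Buyers' price falls by p* − pb = 1016/9 − 715/9 = 301/9; sellers' price rises by ps − p* = 1102/9 − 1016/9 = 86/9.
So consumers capture (301/9)/43 = 7/9 of each unit of subsidy.

Consumer share = 7/9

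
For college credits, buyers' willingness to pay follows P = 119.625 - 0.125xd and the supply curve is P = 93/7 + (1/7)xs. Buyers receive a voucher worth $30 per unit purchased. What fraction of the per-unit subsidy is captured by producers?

Pre-subsidy: 119.625 - 0.125x = 93/7 + (1/7)x gives x* = 397 and P* = 70.
With the rebate, buyers effectively pay Pb = Ps − 30, where Ps is the price sellers receive.
On the curves, Pb = 119.625 - 0.125x and Ps = 93/7 + (1/7)x; the wedge Ps − Pb = 30 gives 93/7 + (1/7)x − (119.625 - 0.125x) = 30, so x' = 509.
Then Pb = 119.625 − 0.125·509 = 56 and Ps = 93/7 + (1/7)·509 = 86.
Buyers' price falls by P* − Pb = 70 − 56 = 14; sellers' price rises by Ps − P* = 86 − 70 = 16.
So producers capture 16/30 = 8/15 of each unit of subsidy.

Producer share = 8/15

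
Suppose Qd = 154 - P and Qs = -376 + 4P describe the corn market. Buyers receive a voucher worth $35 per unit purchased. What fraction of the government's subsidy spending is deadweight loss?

Pre-subsidy: 154 - P = -376 + 4P gives P* = 106, Q* = 48.
With the rebate, buyers effectively pay Pb = Ps − 35, where Ps is the price sellers receive.
Demand in terms of Ps becomes Qd = 154 − 1(Ps − 35) = 189 - Ps. Setting this equal to supply: 189 - Ps = -376 + 4Ps, so Ps = 113.
Buyers pay Pb = 113 − 35 = 78; Q' = -376 + 4·113 = 76.
ΔCS = ½(48 + 76)(106 − 78) = 1736; ΔPS = ½(48 + 76)(113 − 106) = 434.
Government spending = 35 × 76 = 2660.
DWL = ½ × 35 × (76 − 48) = 490; fraction = 490 / 2660 = 7/38.

DWL / government spending = 7/38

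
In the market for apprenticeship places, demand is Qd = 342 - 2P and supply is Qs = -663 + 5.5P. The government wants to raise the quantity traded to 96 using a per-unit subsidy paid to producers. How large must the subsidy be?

At Q = 96, invert demand for the buyer price: Pb = (342 − 96)/2 = 123; invert supply for the seller price: Ps = (96 − (-663))/5.5 = 138.
The subsidy must fill the gap: s = Ps − Pb = 138 − 123 = 15.

Required subsidy s = 15 per unit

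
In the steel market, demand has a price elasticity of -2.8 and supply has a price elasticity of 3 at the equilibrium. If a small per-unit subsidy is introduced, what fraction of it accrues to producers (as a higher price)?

For a small subsidy around the equilibrium, the benefit split depends on the relative slopes, which at a point are proportional to the elasticities.
Buyer share = εs/(εs + |εd|) = 3/(3 + 2.8) = 15/29; seller share = |εd|/(εs + |εd|) = 14/29.
So producers capture 14/29 of the subsidy.

Producer share = 14/29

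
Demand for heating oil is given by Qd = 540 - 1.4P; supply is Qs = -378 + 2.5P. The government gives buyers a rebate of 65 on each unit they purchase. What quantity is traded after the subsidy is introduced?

Pre-subsidy: 540 - 1.4P = -378 + 2.5P gives P* = 3060/13, Q* = 2736/13.
With the rebate, buyers effectively pay Pb = Ps − 65, where Ps is the price sellers receive.
Demand in terms of Ps becomes Qd = 540 − 1.4(Ps − 65) = 631 - 1.4Ps. Setting this equal to supply: 631 - 1.4Ps = -378 + 2.5Ps, so Ps = 10090/39.
Buyers pay Pb = 10090/39 − 65 = 7555/39; Q' = -378 + 2.5·(10090/39) = 10483/39.

Q' = 10483/39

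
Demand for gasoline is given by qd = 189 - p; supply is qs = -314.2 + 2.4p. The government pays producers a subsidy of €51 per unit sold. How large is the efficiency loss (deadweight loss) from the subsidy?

Deadweight loss = €918

Pre-subsidy: 189 - p = -314.2 + 2.4p gives p* = 148, q* = 41.
With the subsidy, sellers receive ps = pb + 51 for each unit, where pb is the price buyers pay.
Supply in terms of pb becomes qs = -314.2 + 2.4(pb + 51) = -191.8 + 2.4pb. Setting this equal to demand: 189 - pb = -191.8 + 2.4pb, so pb = 112.
Sellers receive ps = 112 + 51 = 163; q' = 189 − 1·112 = 77.
The subsidy expands output by 77 − 41 = 36 past the efficient level; on those units the gap between marginal cost and willingness to pay runs from 0 up to 51.
DWL = ½ × 51 × 36 = 918.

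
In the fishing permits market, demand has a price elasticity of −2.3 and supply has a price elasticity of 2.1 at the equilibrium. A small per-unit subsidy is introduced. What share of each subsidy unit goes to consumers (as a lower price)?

For a small subsidy around the equilibrium, the benefit split depends on the relative slopes, which at a point are proportional to the elasticities.
Buyer share = εs/(εs + |εd|) = 2.1/(2.1 + 2.3) = 21/44; seller share = |εd|/(εs + |εd|) = 23/44.

Consumer share = 21/44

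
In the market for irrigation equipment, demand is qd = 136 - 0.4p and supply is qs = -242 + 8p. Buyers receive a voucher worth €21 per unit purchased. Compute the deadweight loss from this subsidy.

Pre-subsidy: 136 - 0.4p = -242 + 8p gives p* = 45, q* = 118.
With the rebate, buyers effectively pay pb = ps − 21, where ps is the price sellers receive.
Demand in terms of ps becomes qd = 136 − 0.4(ps − 21) = 144.4 - 0.4ps. Setting this equal to supply: 144.4 - 0.4ps = -242 + 8ps, so ps = 46.
Buyers pay pb = 46 − 21 = 25; q' = -242 + 8·46 = 126.
The subsidy expands output by 126 − 118 = 8 past the efficient level; on those units the gap between marginal cost and willingness to pay runs from 0 up to 21.
DWL = ½ × 21 × 8 = 84.

Deadweight loss = €84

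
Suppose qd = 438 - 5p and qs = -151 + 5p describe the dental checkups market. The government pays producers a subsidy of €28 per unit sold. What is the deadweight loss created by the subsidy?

Pre-subsidy: 438 - 5p = -151 + 5p gives p* = 58.9, q* = 143.5.
With the subsidy, sellers receive ps = pb + 28 for each unit, where pb is the price buyers pay.
Supply in terms of pb becomes qs = -151 + 5(pb + 28) = -11 + 5pb. Setting this equal to demand: 438 - 5pb = -11 + 5pb, so pb = 44.9.
Sellers receive ps = 44.9 + 28 = 72.9; q' = 438 − 5·44.9 = 213.5.
The subsidy expands output by 213.5 − 143.5 = 70 past the efficient level; on those units the gap between marginal cost and willingness to pay runs from 0 up to 28.
DWL = ½ × 28 × 70 = 980.

Deadweight loss = €980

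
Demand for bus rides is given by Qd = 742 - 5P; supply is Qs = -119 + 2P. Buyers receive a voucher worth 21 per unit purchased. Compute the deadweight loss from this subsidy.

Deadweight loss = 315

Pre-subsidy: 742 - 5P = -119 + 2P gives P* = 123, Q* = 127.
With the rebate, buyers effectively pay Pb = Ps − 21, where Ps is the price sellers receive.
Demand in terms of Ps becomes Qd = 742 − 5(Ps − 21) = 847 - 5Ps. Setting this equal to supply: 847 - 5Ps = -119 + 2Ps, so Ps = 138.
Buyers pay Pb = 138 − 21 = 117; Q' = -119 + 2·138 = 157.
The subsidy expands output by 157 − 127 = 30 past the efficient level; on those units the gap between marginal cost and willingness to pay runs from 0 up to 21.
DWL = ½ × 21 × 30 = 315.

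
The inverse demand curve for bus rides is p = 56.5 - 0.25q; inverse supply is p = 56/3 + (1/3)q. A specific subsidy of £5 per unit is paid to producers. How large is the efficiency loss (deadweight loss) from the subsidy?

Deadweight loss = 150/7

Pre-subsidy: 56.5 - 0.25q = 56/3 + (1/3)q gives q* = 454/7 and p* = 282/7.
With the subsidy, sellers receive ps = pb + 5 for each unit, where pb is the price buyers pay.
On the curves, pb = 56.5 - 0.25q and ps = 56/3 + (1/3)q; the wedge ps − pb = 5 gives 56/3 + (1/3)q − (56.5 - 0.25q) = 5, so q' = 514/7.
Then pb = 56.5 − 0.25·(514/7) = 267/7 and ps = 56/3 + (1/3)·(514/7) = 302/7.
The subsidy expands output by 514/7 − 454/7 = 60/7 past the efficient level; on those units the gap between marginal cost and willingness to pay runs from 0 up to 5.
DWL = ½ × 5 × 60/7 = 150/7.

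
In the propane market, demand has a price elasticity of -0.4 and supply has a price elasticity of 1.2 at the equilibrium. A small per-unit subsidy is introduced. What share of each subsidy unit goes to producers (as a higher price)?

Producer share = 0.25

For a small subsidy around the equilibrium, the benefit split depends on the relative slopes, which at a point are proportional to the elasticities.
Buyer share = εs/(εs + |εd|) = 1.2/(1.2 + 0.4) = 0.75; seller share = |εd|/(εs + |εd|) = 0.25.
So producers capture 0.25 of the subsidy.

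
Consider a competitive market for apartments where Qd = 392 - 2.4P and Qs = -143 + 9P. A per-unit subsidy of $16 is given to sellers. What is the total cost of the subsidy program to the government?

Government cost = 94144/19

Pre-subsidy: 392 - 2.4P = -143 + 9P gives P* = 2675/57, Q* = 5308/19.
With the subsidy, sellers receive Ps = Pb + 16 for each unit, where Pb is the price buyers pay.
Supply in terms of Pb becomes Qs = -143 + 9(Pb + 16) = 1 + 9Pb. Setting this equal to demand: 392 - 2.4Pb = 1 + 9Pb, so Pb = 1955/57.
Sellers receive Ps = 1955/57 + 16 = 2867/57; Q' = 392 − 2.4·(1955/57) = 5884/19.
Government outlay = subsidy × quantity = 16 × 5884/19 = 94144/19.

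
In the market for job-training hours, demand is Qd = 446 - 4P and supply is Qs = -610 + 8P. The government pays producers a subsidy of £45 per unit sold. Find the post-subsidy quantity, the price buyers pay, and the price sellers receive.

Q' = 214; buyers pay £58; sellers receive £103

Pre-subsidy: 446 - 4P = -610 + 8P gives P* = 88, Q* = 94.
With the subsidy, sellers receive Ps = Pb + 45 for each unit, where Pb is the price buyers pay.
Supply in terms of Pb becomes Qs = -610 + 8(Pb + 45) = -250 + 8Pb. Setting this equal to demand: 446 - 4Pb = -250 + 8Pb, so Pb = 58.
Sellers receive Ps = 58 + 45 = 103; Q' = 446 − 4·58 = 214.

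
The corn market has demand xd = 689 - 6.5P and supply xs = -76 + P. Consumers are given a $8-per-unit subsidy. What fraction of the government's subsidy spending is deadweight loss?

DWL / government spending = 2/19

Pre-subsidy: 689 - 6.5P = -76 + P gives P* = 102, x* = 26.
With the rebate, buyers effectively pay Pb = Ps − 8, where Ps is the price sellers receive.
Demand in terms of Ps becomes xd = 689 − 6.5(Ps − 8) = 741 - 6.5Ps. Setting this equal to supply: 741 - 6.5Ps = -76 + Ps, so Ps = 1634/15.
Buyers pay Pb = 1634/15 − 8 = 1514/15; x' = -76 + 1·(1634/15) = 494/15.
ΔCS = ½(26 + 494/15)(102 − 1514/15) = 7072/225; ΔPS = ½(26 + 494/15)(1634/15 − 102) = 45968/225.
Government spending = 8 × 494/15 = 3952/15.
DWL = ½ × 8 × (494/15 − 26) = 416/15; fraction = (416/15) / (3952/15) = 2/19.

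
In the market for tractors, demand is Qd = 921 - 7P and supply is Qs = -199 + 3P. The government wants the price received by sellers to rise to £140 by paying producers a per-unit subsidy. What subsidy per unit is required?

At a seller price of 140, quantity supplied is -199 + 3·140 = 221.
Buyers absorb 221 only when they pay Pb with 921 − 7·Pb = 221, i.e. Pb = 100.
s = Ps − Pb = 140 − 100 = 40.

Required subsidy s = £40 per unit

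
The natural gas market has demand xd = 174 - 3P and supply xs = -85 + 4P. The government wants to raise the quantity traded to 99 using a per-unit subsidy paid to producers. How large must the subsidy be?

At x = 99, invert demand for the buyer price: Pb = (174 − 99)/3 = 25; invert supply for the seller price: Ps = (99 − (-85))/4 = 46.
The subsidy must fill the gap: s = Ps − Pb = 46 − 25 = 21.

Required subsidy s = 21 per unit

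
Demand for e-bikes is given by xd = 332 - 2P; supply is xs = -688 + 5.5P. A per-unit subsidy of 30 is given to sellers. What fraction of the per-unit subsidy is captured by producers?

Producer share = 4/15

Pre-subsidy: 332 - 2P = -688 + 5.5P gives P* = 136, x* = 60.
With the subsidy, sellers receive Ps = Pb + 30 for each unit, where Pb is the price buyers pay.
Supply in terms of Pb becomes xs = -688 + 5.5(Pb + 30) = -523 + 5.5Pb. Setting this equal to demand: 332 - 2Pb = -523 + 5.5Pb, so Pb = 114.
Sellers receive Ps = 114 + 30 = 144; x' = 332 − 2·114 = 104.
Buyers' price falls by P* − Pb = 136 − 114 = 22; sellers' price rises by Ps − P* = 144 − 136 = 8.
So producers capture 8/30 = 4/15 of each unit of subsidy.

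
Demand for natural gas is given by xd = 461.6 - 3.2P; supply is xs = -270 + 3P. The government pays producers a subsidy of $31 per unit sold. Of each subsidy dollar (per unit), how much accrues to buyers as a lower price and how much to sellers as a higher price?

Pre-subsidy: 461.6 - 3.2P = -270 + 3P gives P* = 118, x* = 84.
With the subsidy, sellers receive Ps = Pb + 31 for each unit, where Pb is the price buyers pay.
Supply in terms of Pb becomes xs = -270 + 3(Pb + 31) = -177 + 3Pb. Setting this equal to demand: 461.6 - 3.2Pb = -177 + 3Pb, so Pb = 103.
Sellers receive Ps = 103 + 31 = 134; x' = 461.6 − 3.2·103 = 132.
Buyers' price falls by P* − Pb = 118 − 103 = 15; sellers' price rises by Ps − P* = 134 − 118 = 16.

Buyers gain $15 per unit; sellers gain $16 per unit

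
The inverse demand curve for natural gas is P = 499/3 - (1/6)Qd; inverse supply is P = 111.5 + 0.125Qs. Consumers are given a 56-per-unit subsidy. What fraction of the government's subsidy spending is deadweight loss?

DWL / government spending = 24/95

Pre-subsidy: 499/3 - (1/6)Q = 111.5 + 0.125Q gives Q* = 188 and P* = 135.
With the rebate, buyers effectively pay Pb = Ps − 56, where Ps is the price sellers receive.
On the curves, Pb = 499/3 - (1/6)Q and Ps = 111.5 + 0.125Q; the wedge Ps − Pb = 56 gives 111.5 + 0.125Q − (499/3 - (1/6)Q) = 56, so Q' = 380.
Then Pb = 499/3 − (1/6)·380 = 103 and Ps = 111.5 + 0.125·380 = 159.
ΔCS = ½(188 + 380)(135 − 103) = 9088; ΔPS = ½(188 + 380)(159 − 135) = 6816.
Government spending = 56 × 380 = 21280.
DWL = ½ × 56 × (380 − 188) = 5376; fraction = 5376 / 21280 = 24/95.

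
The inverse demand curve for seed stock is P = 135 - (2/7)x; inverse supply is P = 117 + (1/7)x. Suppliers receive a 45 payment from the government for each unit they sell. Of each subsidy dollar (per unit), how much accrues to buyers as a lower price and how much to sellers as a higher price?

Pre-subsidy: 135 - (2/7)x = 117 + (1/7)x gives x* = 42 and P* = 123.
With the subsidy, sellers receive Ps = Pb + 45 for each unit, where Pb is the price buyers pay.
On the curves, Pb = 135 - (2/7)x and Ps = 117 + (1/7)x; the wedge Ps − Pb = 45 gives 117 + (1/7)x − (135 - (2/7)x) = 45, so x' = 147.
Then Pb = 135 − (2/7)·147 = 93 and Ps = 117 + (1/7)·147 = 138.
Buyers' price falls by P* − Pb = 123 − 93 = 30; sellers' price rises by Ps − P* = 138 − 123 = 15.

Buyers gain 30 per unit; sellers gain 15 per unit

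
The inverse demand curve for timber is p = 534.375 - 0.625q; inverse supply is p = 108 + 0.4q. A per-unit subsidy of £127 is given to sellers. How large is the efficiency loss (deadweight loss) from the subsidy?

Deadweight loss = 322580/41

Pre-subsidy: 534.375 - 0.625q = 108 + 0.4q gives q* = 17055/41 and p* = 11250/41.
With the subsidy, sellers receive ps = pb + 127 for each unit, where pb is the price buyers pay.
On the curves, pb = 534.375 - 0.625q and ps = 108 + 0.4q; the wedge ps − pb = 127 gives 108 + 0.4q − (534.375 - 0.625q) = 127, so q' = 22135/41.
Then pb = 534.375 − 0.625·(22135/41) = 8075/41 and ps = 108 + 0.4·(22135/41) = 13282/41.
The subsidy expands output by 22135/41 − 17055/41 = 5080/41 past the efficient level; on those units the gap between marginal cost and willingness to pay runs from 0 up to 127.
DWL = ½ × 127 × 5080/41 = 322580/41.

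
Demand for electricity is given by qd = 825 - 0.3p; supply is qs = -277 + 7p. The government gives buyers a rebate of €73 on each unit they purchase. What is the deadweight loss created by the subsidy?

Pre-subsidy: 825 - 0.3p = -277 + 7p gives p* = 11020/73, q* = 56919/73.
With the rebate, buyers effectively pay pb = ps − 73, where ps is the price sellers receive.
Demand in terms of ps becomes qd = 825 − 0.3(ps − 73) = 846.9 - 0.3ps. Setting this equal to supply: 846.9 - 0.3ps = -277 + 7ps, so ps = 11239/73.
Buyers pay pb = 11239/73 − 73 = 5910/73; q' = -277 + 7·(11239/73) = 58452/73.
The subsidy expands output by 58452/73 − 56919/73 = 21 past the efficient level; on those units the gap between marginal cost and willingness to pay runs from 0 up to 73.
DWL = ½ × 73 × 21 = 766.5.

Deadweight loss = €766.5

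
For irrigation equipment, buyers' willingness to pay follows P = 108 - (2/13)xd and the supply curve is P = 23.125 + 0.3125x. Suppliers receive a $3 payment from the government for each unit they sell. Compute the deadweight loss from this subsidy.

Pre-subsidy: 108 - (2/13)x = 23.125 + 0.3125x gives x* = 182 and P* = 80.
With the subsidy, sellers receive Ps = Pb + 3 for each unit, where Pb is the price buyers pay.
On the curves, Pb = 108 - (2/13)x and Ps = 23.125 + 0.3125x; the wedge Ps − Pb = 3 gives 23.125 + 0.3125x − (108 - (2/13)x) = 3, so x' = 18278/97.
Then Pb = 108 − (2/13)·(18278/97) = 7664/97 and Ps = 23.125 + 0.3125·(18278/97) = 7955/97.
The subsidy expands output by 18278/97 − 182 = 624/97 past the efficient level; on those units the gap between marginal cost and willingness to pay runs from 0 up to 3.
DWL = ½ × 3 × 624/97 = 936/97.

Deadweight loss = 936/97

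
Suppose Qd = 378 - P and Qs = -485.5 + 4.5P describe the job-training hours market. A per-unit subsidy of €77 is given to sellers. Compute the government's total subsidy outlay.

Government cost = €21868

Pre-subsidy: 378 - P = -485.5 + 4.5P gives P* = 157, Q* = 221.
With the subsidy, sellers receive Ps = Pb + 77 for each unit, where Pb is the price buyers pay.
Supply in terms of Pb becomes Qs = -485.5 + 4.5(Pb + 77) = -139 + 4.5Pb. Setting this equal to demand: 378 - Pb = -139 + 4.5Pb, so Pb = 94.
Sellers receive Ps = 94 + 77 = 171; Q' = 378 − 1·94 = 284.
Government outlay = subsidy × quantity = 77 × 284 = 21868.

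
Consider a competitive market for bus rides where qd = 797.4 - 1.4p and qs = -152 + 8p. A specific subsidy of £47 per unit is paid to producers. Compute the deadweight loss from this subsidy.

Deadweight loss = £1316

Pre-subsidy: 797.4 - 1.4p = -152 + 8p gives p* = 101, q* = 656.
With the subsidy, sellers receive ps = pb + 47 for each unit, where pb is the price buyers pay.
Supply in terms of pb becomes qs = -152 + 8(pb + 47) = 224 + 8pb. Setting this equal to demand: 797.4 - 1.4pb = 224 + 8pb, so pb = 61.
Sellers receive ps = 61 + 47 = 108; q' = 797.4 − 1.4·61 = 712.
The subsidy expands output by 712 − 656 = 56 past the efficient level; on those units the gap between marginal cost and willingness to pay runs from 0 up to 47.
DWL = ½ × 47 × 56 = 1316.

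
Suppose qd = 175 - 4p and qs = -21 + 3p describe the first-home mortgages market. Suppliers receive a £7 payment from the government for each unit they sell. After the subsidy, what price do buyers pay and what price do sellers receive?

Buyers pay £25; sellers receive £32

Pre-subsidy: 175 - 4p = -21 + 3p gives p* = 28, q* = 63.
With the subsidy, sellers receive ps = pb + 7 for each unit, where pb is the price buyers pay.
Supply in terms of pb becomes qs = -21 + 3(pb + 7) = 0 + 3pb. Setting this equal to demand: 175 - 4pb = 0 + 3pb, so pb = 25.
Sellers receive ps = 25 + 7 = 32; q' = 175 − 4·25 = 75.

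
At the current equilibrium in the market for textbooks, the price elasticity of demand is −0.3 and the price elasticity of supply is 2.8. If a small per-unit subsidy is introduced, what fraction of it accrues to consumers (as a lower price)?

Consumer share = 28/31

For a small subsidy around the equilibrium, the benefit split depends on the relative slopes, which at a point are proportional to the elasticities.
Buyer share = εs/(εs + |εd|) = 2.8/(2.8 + 0.3) = 28/31; seller share = |εd|/(εs + |εd|) = 3/31.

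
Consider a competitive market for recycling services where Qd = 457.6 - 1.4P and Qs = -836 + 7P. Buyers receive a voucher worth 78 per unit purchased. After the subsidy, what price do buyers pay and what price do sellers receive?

Pre-subsidy: 457.6 - 1.4P = -836 + 7P gives P* = 154, Q* = 242.
With the rebate, buyers effectively pay Pb = Ps − 78, where Ps is the price sellers receive.
Demand in terms of Ps becomes Qd = 457.6 − 1.4(Ps − 78) = 566.8 - 1.4Ps. Setting this equal to supply: 566.8 - 1.4Ps = -836 + 7Ps, so Ps = 167.
Buyers pay Pb = 167 − 78 = 89; Q' = -836 + 7·167 = 333.

Buyers pay 89; sellers receive 167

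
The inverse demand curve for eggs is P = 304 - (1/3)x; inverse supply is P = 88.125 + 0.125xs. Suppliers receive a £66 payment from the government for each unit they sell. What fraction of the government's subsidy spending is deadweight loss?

DWL / government spending = 24/205

Pre-subsidy: 304 - (1/3)x = 88.125 + 0.125x gives x* = 471 and P* = 147.
With the subsidy, sellers receive Ps = Pb + 66 for each unit, where Pb is the price buyers pay.
On the curves, Pb = 304 - (1/3)x and Ps = 88.125 + 0.125x; the wedge Ps − Pb = 66 gives 88.125 + 0.125x − (304 - (1/3)x) = 66, so x' = 615.
Then Pb = 304 − (1/3)·615 = 99 and Ps = 88.125 + 0.125·615 = 165.
ΔCS = ½(471 + 615)(147 − 99) = 26064; ΔPS = ½(471 + 615)(165 − 147) = 9774.
Government spending = 66 × 615 = 40590.
DWL = ½ × 66 × (615 − 471) = 4752; fraction = 4752 / 40590 = 24/205.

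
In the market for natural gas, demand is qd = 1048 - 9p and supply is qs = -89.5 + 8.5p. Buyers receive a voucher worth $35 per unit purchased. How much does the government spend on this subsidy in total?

Government cost = $21560

Pre-subsidy: 1048 - 9p = -89.5 + 8.5p gives p* = 65, q* = 463.
With the rebate, buyers effectively pay pb = ps − 35, where ps is the price sellers receive.
Demand in terms of ps becomes qd = 1048 − 9(ps − 35) = 1363 - 9ps. Setting this equal to supply: 1363 - 9ps = -89.5 + 8.5ps, so ps = 83.
Buyers pay pb = 83 − 35 = 48; q' = -89.5 + 8.5·83 = 616.
Government outlay = subsidy × quantity = 35 × 616 = 21560.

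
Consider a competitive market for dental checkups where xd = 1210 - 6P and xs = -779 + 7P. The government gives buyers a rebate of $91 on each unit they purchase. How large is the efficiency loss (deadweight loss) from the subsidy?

Pre-subsidy: 1210 - 6P = -779 + 7P gives P* = 153, x* = 292.
With the rebate, buyers effectively pay Pb = Ps − 91, where Ps is the price sellers receive.
Demand in terms of Ps becomes xd = 1210 − 6(Ps − 91) = 1756 - 6Ps. Setting this equal to supply: 1756 - 6Ps = -779 + 7Ps, so Ps = 195.
Buyers pay Pb = 195 − 91 = 104; x' = -779 + 7·195 = 586.
The subsidy expands output by 586 − 292 = 294 past the efficient level; on those units the gap between marginal cost and willingness to pay runs from 0 up to 91.
DWL = ½ × 91 × 294 = 13377.

Deadweight loss = $13377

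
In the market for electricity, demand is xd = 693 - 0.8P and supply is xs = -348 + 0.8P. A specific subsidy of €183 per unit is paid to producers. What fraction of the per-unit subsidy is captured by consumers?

Consumer share = 0.5

Pre-subsidy: 693 - 0.8P = -348 + 0.8P gives P* = 650.625, x* = 172.5.
With the subsidy, sellers receive Ps = Pb + 183 for each unit, where Pb is the price buyers pay.
Supply in terms of Pb becomes xs = -348 + 0.8(Pb + 183) = -201.6 + 0.8Pb. Setting this equal to demand: 693 - 0.8Pb = -201.6 + 0.8Pb, so Pb = 559.125.
Sellers receive Ps = 559.125 + 183 = 742.125; x' = 693 − 0.8·559.125 = 245.7.
Buyers' price falls by P* − Pb = 650.625 − 559.125 = 91.5; sellers' price rises by Ps − P* = 742.125 − 650.625 = 91.5.
So consumers capture 91.5/183 = 0.5 of each unit of subsidy.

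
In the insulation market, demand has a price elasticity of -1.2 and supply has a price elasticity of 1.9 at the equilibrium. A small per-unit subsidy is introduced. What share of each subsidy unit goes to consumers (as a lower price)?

For a small subsidy around the equilibrium, the benefit split depends on the relative slopes, which at a point are proportional to the elasticities.
Buyer share = εs/(εs + |εd|) = 1.9/(1.9 + 1.2) = 19/31; seller share = |εd|/(εs + |εd|) = 12/31.

Consumer share = 19/31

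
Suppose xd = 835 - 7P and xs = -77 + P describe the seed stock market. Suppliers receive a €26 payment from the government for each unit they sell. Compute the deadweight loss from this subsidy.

Pre-subsidy: 835 - 7P = -77 + P gives P* = 114, x* = 37.
With the subsidy, sellers receive Ps = Pb + 26 for each unit, where Pb is the price buyers pay.
Supply in terms of Pb becomes xs = -77 + 1(Pb + 26) = -51 + Pb. Setting this equal to demand: 835 - 7Pb = -51 + Pb, so Pb = 110.75.
Sellers receive Ps = 110.75 + 26 = 136.75; x' = 835 − 7·110.75 = 59.75.
The subsidy expands output by 59.75 − 37 = 22.75 past the efficient level; on those units the gap between marginal cost and willingness to pay runs from 0 up to 26.
DWL = ½ × 26 × 22.75 = 295.75.

Deadweight loss = €295.75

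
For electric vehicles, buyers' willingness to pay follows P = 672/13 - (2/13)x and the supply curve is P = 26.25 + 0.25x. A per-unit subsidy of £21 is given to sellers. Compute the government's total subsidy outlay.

Pre-subsidy: 672/13 - (2/13)x = 26.25 + 0.25x gives x* = 63 and P* = 42.
With the subsidy, sellers receive Ps = Pb + 21 for each unit, where Pb is the price buyers pay.
On the curves, Pb = 672/13 - (2/13)x and Ps = 26.25 + 0.25x; the wedge Ps − Pb = 21 gives 26.25 + 0.25x − (672/13 - (2/13)x) = 21, so x' = 115.
Then Pb = 672/13 − (2/13)·115 = 34 and Ps = 26.25 + 0.25·115 = 55.
Government outlay = subsidy × quantity = 21 × 115 = 2415.

Government cost = £2415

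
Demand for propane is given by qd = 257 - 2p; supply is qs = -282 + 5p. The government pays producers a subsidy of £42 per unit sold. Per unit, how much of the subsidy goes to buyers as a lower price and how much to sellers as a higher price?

Pre-subsidy: 257 - 2p = -282 + 5p gives p* = 77, q* = 103.
With the subsidy, sellers receive ps = pb + 42 for each unit, where pb is the price buyers pay.
Supply in terms of pb becomes qs = -282 + 5(pb + 42) = -72 + 5pb. Setting this equal to demand: 257 - 2pb = -72 + 5pb, so pb = 47.
Sellers receive ps = 47 + 42 = 89; q' = 257 − 2·47 = 163.
Buyers' price falls by p* − pb = 77 − 47 = 30; sellers' price rises by ps − p* = 89 − 77 = 12.

Buyers gain £30 per unit; sellers gain £12 per unit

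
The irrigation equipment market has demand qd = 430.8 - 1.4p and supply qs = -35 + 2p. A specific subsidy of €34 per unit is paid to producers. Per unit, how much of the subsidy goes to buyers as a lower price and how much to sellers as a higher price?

Pre-subsidy: 430.8 - 1.4p = -35 + 2p gives p* = 137, q* = 239.
With the subsidy, sellers receive ps = pb + 34 for each unit, where pb is the price buyers pay.
Supply in terms of pb becomes qs = -35 + 2(pb + 34) = 33 + 2pb. Setting this equal to demand: 430.8 - 1.4pb = 33 + 2pb, so pb = 117.
Sellers receive ps = 117 + 34 = 151; q' = 430.8 − 1.4·117 = 267.
Buyers' price falls by p* − pb = 137 − 117 = 20; sellers' price rises by ps − p* = 151 − 137 = 14.

Buyers gain €20 per unit; sellers gain €14 per unit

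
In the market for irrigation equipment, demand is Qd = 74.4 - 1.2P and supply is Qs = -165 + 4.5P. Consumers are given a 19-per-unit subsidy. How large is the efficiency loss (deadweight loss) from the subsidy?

Deadweight loss = 171

Pre-subsidy: 74.4 - 1.2P = -165 + 4.5P gives P* = 42, Q* = 24.
With the rebate, buyers effectively pay Pb = Ps − 19, where Ps is the price sellers receive.
Demand in terms of Ps becomes Qd = 74.4 − 1.2(Ps − 19) = 97.2 - 1.2Ps. Setting this equal to supply: 97.2 - 1.2Ps = -165 + 4.5Ps, so Ps = 46.
Buyers pay Pb = 46 − 19 = 27; Q' = -165 + 4.5·46 = 42.
The subsidy expands output by 42 − 24 = 18 past the efficient level; on those units the gap between marginal cost and willingness to pay runs from 0 up to 19.
DWL = ½ × 19 × 18 = 171.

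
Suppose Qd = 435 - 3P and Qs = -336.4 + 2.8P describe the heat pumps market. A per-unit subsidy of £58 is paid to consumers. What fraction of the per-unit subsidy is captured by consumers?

Consumer share = 14/29

Pre-subsidy: 435 - 3P = -336.4 + 2.8P gives P* = 133, Q* = 36.
With the rebate, buyers effectively pay Pb = Ps − 58, where Ps is the price sellers receive.
Demand in terms of Ps becomes Qd = 435 − 3(Ps − 58) = 609 - 3Ps. Setting this equal to supply: 609 - 3Ps = -336.4 + 2.8Ps, so Ps = 163.
Buyers pay Pb = 163 − 58 = 105; Q' = -336.4 + 2.8·163 = 120.
Buyers' price falls by P* − Pb = 133 − 105 = 28; sellers' price rises by Ps − P* = 163 − 133 = 30.
So consumers capture 28/58 = 14/29 of each unit of subsidy.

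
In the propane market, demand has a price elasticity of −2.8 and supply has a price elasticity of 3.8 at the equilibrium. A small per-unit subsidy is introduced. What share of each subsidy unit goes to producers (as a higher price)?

Producer share = 14/33

For a small subsidy around the equilibrium, the benefit split depends on the relative slopes, which at a point are proportional to the elasticities.
Buyer share = εs/(εs + |εd|) = 3.8/(3.8 + 2.8) = 19/33; seller share = |εd|/(εs + |εd|) = 14/33.
So producers capture 14/33 of the subsidy.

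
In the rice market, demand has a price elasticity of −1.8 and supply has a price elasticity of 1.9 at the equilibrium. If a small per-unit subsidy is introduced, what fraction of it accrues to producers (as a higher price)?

For a small subsidy around the equilibrium, the benefit split depends on the relative slopes, which at a point are proportional to the elasticities.
Buyer share = εs/(εs + |εd|) = 1.9/(1.9 + 1.8) = 19/37; seller share = |εd|/(εs + |εd|) = 18/37.
So producers capture 18/37 of the subsidy.

Producer share = 18/37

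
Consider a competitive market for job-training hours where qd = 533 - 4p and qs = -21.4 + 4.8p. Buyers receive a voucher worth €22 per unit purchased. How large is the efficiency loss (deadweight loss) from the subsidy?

Deadweight loss = €528

Pre-subsidy: 533 - 4p = -21.4 + 4.8p gives p* = 63, q* = 281.
With the rebate, buyers effectively pay pb = ps − 22, where ps is the price sellers receive.
Demand in terms of ps becomes qd = 533 − 4(ps − 22) = 621 - 4ps. Setting this equal to supply: 621 - 4ps = -21.4 + 4.8ps, so ps = 73.
Buyers pay pb = 73 − 22 = 51; q' = -21.4 + 4.8·73 = 329.
The subsidy expands output by 329 − 281 = 48 past the efficient level; on those units the gap between marginal cost and willingness to pay runs from 0 up to 22.
DWL = ½ × 22 × 48 = 528.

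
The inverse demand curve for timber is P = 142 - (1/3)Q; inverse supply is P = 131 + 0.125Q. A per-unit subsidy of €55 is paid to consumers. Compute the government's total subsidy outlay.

Pre-subsidy: 142 - (1/3)Q = 131 + 0.125Q gives Q* = 24 and P* = 134.
With the rebate, buyers effectively pay Pb = Ps − 55, where Ps is the price sellers receive.
On the curves, Pb = 142 - (1/3)Q and Ps = 131 + 0.125Q; the wedge Ps − Pb = 55 gives 131 + 0.125Q − (142 - (1/3)Q) = 55, so Q' = 144.
Then Pb = 142 − (1/3)·144 = 94 and Ps = 131 + 0.125·144 = 149.
Government outlay = subsidy × quantity = 55 × 144 = 7920.

Government cost = €7920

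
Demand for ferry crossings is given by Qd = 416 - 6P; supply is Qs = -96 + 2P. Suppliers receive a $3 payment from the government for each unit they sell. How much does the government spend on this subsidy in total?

Pre-subsidy: 416 - 6P = -96 + 2P gives P* = 64, Q* = 32.
With the subsidy, sellers receive Ps = Pb + 3 for each unit, where Pb is the price buyers pay.
Supply in terms of Pb becomes Qs = -96 + 2(Pb + 3) = -90 + 2Pb. Setting this equal to demand: 416 - 6Pb = -90 + 2Pb, so Pb = 63.25.
Sellers receive Ps = 63.25 + 3 = 66.25; Q' = 416 − 6·63.25 = 36.5.
Government outlay = subsidy × quantity = 3 × 36.5 = 109.5.

Government cost = $109.5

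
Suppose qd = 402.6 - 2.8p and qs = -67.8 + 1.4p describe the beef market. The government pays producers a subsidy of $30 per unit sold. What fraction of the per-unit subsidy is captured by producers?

Pre-subsidy: 402.6 - 2.8p = -67.8 + 1.4p gives p* = 112, q* = 89.
With the subsidy, sellers receive ps = pb + 30 for each unit, where pb is the price buyers pay.
Supply in terms of pb becomes qs = -67.8 + 1.4(pb + 30) = -25.8 + 1.4pb. Setting this equal to demand: 402.6 - 2.8pb = -25.8 + 1.4pb, so pb = 102.
Sellers receive ps = 102 + 30 = 132; q' = 402.6 − 2.8·102 = 117.
Buyers' price falls by p* − pb = 112 − 102 = 10; sellers' price rises by ps − p* = 132 − 112 = 20.
So producers capture 20/30 = 2/3 of each unit of subsidy.

Producer share = 2/3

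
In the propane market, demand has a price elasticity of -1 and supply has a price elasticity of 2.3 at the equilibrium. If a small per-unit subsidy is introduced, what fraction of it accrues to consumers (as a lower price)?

Consumer share = 23/33

For a small subsidy around the equilibrium, the benefit split depends on the relative slopes, which at a point are proportional to the elasticities.
Buyer share = εs/(εs + |εd|) = 2.3/(2.3 + 1) = 23/33; seller share = |εd|/(εs + |εd|) = 10/33.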